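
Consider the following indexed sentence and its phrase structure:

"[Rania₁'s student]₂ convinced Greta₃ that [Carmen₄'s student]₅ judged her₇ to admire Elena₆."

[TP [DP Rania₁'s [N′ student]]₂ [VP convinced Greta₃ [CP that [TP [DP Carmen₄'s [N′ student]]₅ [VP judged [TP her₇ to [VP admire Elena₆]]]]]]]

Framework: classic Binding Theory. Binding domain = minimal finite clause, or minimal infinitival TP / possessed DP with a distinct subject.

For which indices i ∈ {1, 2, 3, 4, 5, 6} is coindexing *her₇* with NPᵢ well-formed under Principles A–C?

{1, 2, 3, 4}

*her* is a pronoun, so Principle B applies: it must be free in its binding domain.
Binding domain of *her₇*: the embedded TP, whose subject is [Carmen₄'s student]₅.
*Rania₁* and the pronoun do not c-command one another → neither Principle B nor Principle C is at stake; coindexation permitted.
*[Rania₁'s student]₂* c-commands the pronoun but from outside its binding domain, and is not c-commanded by it → coindexation permitted.
*Greta₃* c-commands the pronoun but from outside its binding domain, and is not c-commanded by it → coindexation permitted.
*Carmen₄* and the pronoun do not c-command one another → neither Principle B nor Principle C is at stake; coindexation permitted.
*[Carmen₄'s student]₅* c-commands the pronoun within its binding domain → coindexation would violate Principle B.
*Elena₆*: the pronoun c-commands this R-expression → coindexation would violate Principle C on *Elena₆*.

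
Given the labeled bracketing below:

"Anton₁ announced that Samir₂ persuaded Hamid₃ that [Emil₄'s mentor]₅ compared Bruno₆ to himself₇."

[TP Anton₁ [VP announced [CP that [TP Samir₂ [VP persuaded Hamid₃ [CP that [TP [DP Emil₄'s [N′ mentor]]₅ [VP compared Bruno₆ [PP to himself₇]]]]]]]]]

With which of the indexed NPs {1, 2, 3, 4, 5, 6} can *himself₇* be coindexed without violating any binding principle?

*himself* is an anaphor, so Principle A applies: it must be bound in its binding domain.
Binding domain of *himself₇*: the embedded TP, whose subject is [Emil₄'s mentor]₅.
*Anton₁* c-commands the anaphor but is outside its binding domain → cannot satisfy Principle A.
*Samir₂* c-commands the anaphor but is outside its binding domain → cannot satisfy Principle A.
*Hamid₃* c-commands the anaphor but is outside its binding domain → cannot satisfy Principle A.
*Emil₄* does not c-command the anaphor → cannot bind it.
*[Emil₄'s mentor]₅* c-commands the anaphor within its binding domain → licit binder.
*Bruno₆* c-commands the anaphor within its binding domain → licit binder.

{5, 6}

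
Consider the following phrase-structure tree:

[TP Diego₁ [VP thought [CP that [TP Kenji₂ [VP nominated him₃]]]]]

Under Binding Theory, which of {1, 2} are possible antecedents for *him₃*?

*him* is a pronoun, so Principle B applies: it must be free in its binding domain.
Binding domain of *him₃*: the embedded TP, whose subject is Kenji₂.
*Diego₁* c-commands the pronoun but from outside its binding domain, and is not c-commanded by it → coindexation permitted.
*Kenji₂* c-commands the pronoun within its binding domain → coindexation would violate Principle B.

{1}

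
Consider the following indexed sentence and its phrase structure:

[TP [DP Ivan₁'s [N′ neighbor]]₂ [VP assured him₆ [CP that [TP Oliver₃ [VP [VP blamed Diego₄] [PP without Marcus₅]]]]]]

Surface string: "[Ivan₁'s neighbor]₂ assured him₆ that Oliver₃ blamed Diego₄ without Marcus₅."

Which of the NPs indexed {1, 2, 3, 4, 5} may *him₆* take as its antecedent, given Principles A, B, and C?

*him* is a pronoun, so Principle B applies: it must be free in its binding domain.
Binding domain of *him₆*: the matrix TP, whose subject is [Ivan₁'s neighbor]₂.
*Ivan₁* and the pronoun do not c-command one another → neither Principle B nor Principle C is at stake; coindexation permitted.
*[Ivan₁'s neighbor]₂* c-commands the pronoun within its binding domain → coindexation would violate Principle B.
*Oliver₃*: the pronoun c-commands this R-expression → coindexation would violate Principle C on *Oliver₃*.
*Diego₄*: the pronoun c-commands this R-expression → coindexation would violate Principle C on *Diego₄*.
*Marcus₅*: the pronoun c-commands this R-expression → coindexation would violate Principle C on *Marcus₅*.

{1}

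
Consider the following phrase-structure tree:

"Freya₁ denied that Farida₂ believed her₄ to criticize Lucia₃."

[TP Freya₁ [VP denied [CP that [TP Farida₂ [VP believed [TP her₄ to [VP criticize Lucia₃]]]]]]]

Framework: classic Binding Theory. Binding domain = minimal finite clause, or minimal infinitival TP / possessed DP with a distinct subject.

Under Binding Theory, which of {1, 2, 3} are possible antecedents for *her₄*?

{1}

*her* is a pronoun, so Principle B applies: it must be free in its binding domain.
Binding domain of *her₄*: the embedded TP, whose subject is Farida₂.
*Freya₁* c-commands the pronoun but from outside its binding domain, and is not c-commanded by it → coindexation permitted.
*Farida₂* c-commands the pronoun within its binding domain → coindexation would violate Principle B.
*Lucia₃*: the pronoun c-commands this R-expression → coindexation would violate Principle C on *Lucia₃*.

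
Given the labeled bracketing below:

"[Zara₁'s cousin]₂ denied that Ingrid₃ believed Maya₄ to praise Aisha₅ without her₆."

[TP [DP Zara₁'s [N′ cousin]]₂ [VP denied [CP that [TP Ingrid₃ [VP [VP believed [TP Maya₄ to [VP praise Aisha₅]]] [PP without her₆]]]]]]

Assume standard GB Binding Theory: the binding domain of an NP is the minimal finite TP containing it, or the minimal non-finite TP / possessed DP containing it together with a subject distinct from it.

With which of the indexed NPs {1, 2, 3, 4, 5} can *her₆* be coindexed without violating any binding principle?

{1, 2, 4, 5}

*her* is a pronoun, so Principle B applies: it must be free in its binding domain.
Binding domain of *her₆*: the embedded TP, whose subject is Ingrid₃.
*Zara₁* and the pronoun do not c-command one another → neither Principle B nor Principle C is at stake; coindexation permitted.
*[Zara₁'s cousin]₂* c-commands the pronoun but from outside its binding domain, and is not c-commanded by it → coindexation permitted.
*Ingrid₃* c-commands the pronoun within its binding domain → coindexation would violate Principle B.
*Maya₄* and the pronoun do not c-command one another → neither Principle B nor Principle C is at stake; coindexation permitted.
*Aisha₅* and the pronoun do not c-command one another → neither Principle B nor Principle C is at stake; coindexation permitted.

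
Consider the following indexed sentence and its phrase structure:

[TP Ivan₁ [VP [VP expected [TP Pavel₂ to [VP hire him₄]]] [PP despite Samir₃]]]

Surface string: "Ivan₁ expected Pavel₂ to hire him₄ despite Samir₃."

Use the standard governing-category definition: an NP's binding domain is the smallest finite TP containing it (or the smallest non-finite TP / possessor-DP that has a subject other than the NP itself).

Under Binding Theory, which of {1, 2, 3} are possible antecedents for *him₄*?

*him* is a pronoun, so Principle B applies: it must be free in its binding domain.
Binding domain of *him₄*: the embedded TP, whose subject is Pavel₂.
*Ivan₁* c-commands the pronoun but from outside its binding domain, and is not c-commanded by it → coindexation permitted.
*Pavel₂* c-commands the pronoun within its binding domain → coindexation would violate Principle B.
*Samir₃* and the pronoun do not c-command one another → neither Principle B nor Principle C is at stake; coindexation permitted.

{1, 3}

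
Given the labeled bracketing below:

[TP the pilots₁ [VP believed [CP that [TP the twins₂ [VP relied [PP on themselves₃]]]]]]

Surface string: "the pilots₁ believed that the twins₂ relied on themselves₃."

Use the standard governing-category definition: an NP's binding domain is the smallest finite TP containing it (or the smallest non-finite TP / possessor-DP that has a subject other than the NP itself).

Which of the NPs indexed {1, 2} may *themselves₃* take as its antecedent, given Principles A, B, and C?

{2}

*themselves* is an anaphor, so Principle A applies: it must be bound in its binding domain.
Binding domain of *themselves₃*: the embedded TP, whose subject is the twins₂.
*the pilots₁* c-commands the anaphor but is outside its binding domain → cannot satisfy Principle A.
*the twins₂* c-commands the anaphor within its binding domain → licit binder.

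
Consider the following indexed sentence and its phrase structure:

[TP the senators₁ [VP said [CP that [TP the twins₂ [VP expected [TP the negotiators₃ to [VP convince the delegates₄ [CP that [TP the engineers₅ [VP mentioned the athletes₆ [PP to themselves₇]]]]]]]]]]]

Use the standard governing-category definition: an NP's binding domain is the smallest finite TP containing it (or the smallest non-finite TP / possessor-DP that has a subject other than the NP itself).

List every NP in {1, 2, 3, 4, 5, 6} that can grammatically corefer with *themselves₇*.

*themselves* is an anaphor, so Principle A applies: it must be bound in its binding domain.
Binding domain of *themselves₇*: the embedded TP, whose subject is the engineers₅.
*the senators₁* c-commands the anaphor but is outside its binding domain → cannot satisfy Principle A.
*the twins₂* c-commands the anaphor but is outside its binding domain → cannot satisfy Principle A.
*the negotiators₃* c-commands the anaphor but is outside its binding domain → cannot satisfy Principle A.
*the delegates₄* c-commands the anaphor but is outside its binding domain → cannot satisfy Principle A.
*the engineers₅* c-commands the anaphor within its binding domain → licit binder.
*the athletes₆* c-commands the anaphor within its binding domain → licit binder.

{5, 6}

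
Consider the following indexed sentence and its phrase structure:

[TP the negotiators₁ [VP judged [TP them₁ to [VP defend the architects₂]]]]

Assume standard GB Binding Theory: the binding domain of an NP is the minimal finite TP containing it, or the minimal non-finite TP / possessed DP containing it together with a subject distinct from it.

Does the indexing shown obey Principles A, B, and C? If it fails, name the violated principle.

Principle B

The two coindexed NPs are *the negotiators₁* and *them₁*.
*them₁* is a pronoun. Its binding domain is the matrix TP, whose subject is the negotiators₁.
*the negotiators₁* c-commands it within that domain and carries the same index.
The pronoun is locally bound → Principle B violation.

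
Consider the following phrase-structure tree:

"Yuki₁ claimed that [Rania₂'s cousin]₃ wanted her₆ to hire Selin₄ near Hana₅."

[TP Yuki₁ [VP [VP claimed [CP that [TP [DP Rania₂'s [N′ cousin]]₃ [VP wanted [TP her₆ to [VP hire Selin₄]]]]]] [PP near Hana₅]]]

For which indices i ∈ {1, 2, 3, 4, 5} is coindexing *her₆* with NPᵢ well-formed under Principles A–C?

*her* is a pronoun, so Principle B applies: it must be free in its binding domain.
Binding domain of *her₆*: the embedded TP, whose subject is [Rania₂'s cousin]₃.
*Yuki₁* c-commands the pronoun but from outside its binding domain, and is not c-commanded by it → coindexation permitted.
*Rania₂* and the pronoun do not c-command one another → neither Principle B nor Principle C is at stake; coindexation permitted.
*[Rania₂'s cousin]₃* c-commands the pronoun within its binding domain → coindexation would violate Principle B.
*Selin₄*: the pronoun c-commands this R-expression → coindexation would violate Principle C on *Selin₄*.
*Hana₅* and the pronoun do not c-command one another → neither Principle B nor Principle C is at stake; coindexation permitted.

{1, 2, 5}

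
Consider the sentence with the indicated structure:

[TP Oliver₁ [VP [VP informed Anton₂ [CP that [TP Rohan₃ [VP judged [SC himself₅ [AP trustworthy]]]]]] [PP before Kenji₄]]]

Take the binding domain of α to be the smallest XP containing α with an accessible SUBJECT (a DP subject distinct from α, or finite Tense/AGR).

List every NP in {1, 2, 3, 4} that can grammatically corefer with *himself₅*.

*himself* is an anaphor, so Principle A applies: it must be bound in its binding domain.
Binding domain of *himself₅*: the embedded TP, whose subject is Rohan₃.
*Oliver₁* c-commands the anaphor but is outside its binding domain → cannot satisfy Principle A.
*Anton₂* c-commands the anaphor but is outside its binding domain → cannot satisfy Principle A.
*Rohan₃* c-commands the anaphor within its binding domain → licit binder.
*Kenji₄* does not c-command the anaphor → cannot bind it.

{3}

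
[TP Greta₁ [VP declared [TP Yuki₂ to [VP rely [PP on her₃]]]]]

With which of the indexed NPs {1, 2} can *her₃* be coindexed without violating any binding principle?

*her* is a pronoun, so Principle B applies: it must be free in its binding domain.
Binding domain of *her₃*: the embedded TP, whose subject is Yuki₂.
*Greta₁* c-commands the pronoun but from outside its binding domain, and is not c-commanded by it → coindexation permitted.
*Yuki₂* c-commands the pronoun within its binding domain → coindexation would violate Principle B.

{1}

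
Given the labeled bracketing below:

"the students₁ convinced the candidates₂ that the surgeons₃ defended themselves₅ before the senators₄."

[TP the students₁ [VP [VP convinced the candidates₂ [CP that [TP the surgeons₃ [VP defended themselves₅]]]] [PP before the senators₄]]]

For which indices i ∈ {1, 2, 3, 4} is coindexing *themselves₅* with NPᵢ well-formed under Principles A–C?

*themselves* is an anaphor, so Principle A applies: it must be bound in its binding domain.
Binding domain of *themselves₅*: the embedded TP, whose subject is the surgeons₃.
*the students₁* c-commands the anaphor but is outside its binding domain → cannot satisfy Principle A.
*the candidates₂* c-commands the anaphor but is outside its binding domain → cannot satisfy Principle A.
*the surgeons₃* c-commands the anaphor within its binding domain → licit binder.
*the senators₄* does not c-command the anaphor → cannot bind it.

{3}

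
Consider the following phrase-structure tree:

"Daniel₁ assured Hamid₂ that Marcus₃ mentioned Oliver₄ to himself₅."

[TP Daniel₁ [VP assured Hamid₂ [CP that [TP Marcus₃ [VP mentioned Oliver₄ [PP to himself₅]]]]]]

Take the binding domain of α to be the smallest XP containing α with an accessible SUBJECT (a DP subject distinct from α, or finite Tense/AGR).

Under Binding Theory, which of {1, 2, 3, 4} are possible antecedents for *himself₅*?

*himself* is an anaphor, so Principle A applies: it must be bound in its binding domain.
Binding domain of *himself₅*: the embedded TP, whose subject is Marcus₃.
*Daniel₁* c-commands the anaphor but is outside its binding domain → cannot satisfy Principle A.
*Hamid₂* c-commands the anaphor but is outside its binding domain → cannot satisfy Principle A.
*Marcus₃* c-commands the anaphor within its binding domain → licit binder.
*Oliver₄* c-commands the anaphor within its binding domain → licit binder.

{3, 4}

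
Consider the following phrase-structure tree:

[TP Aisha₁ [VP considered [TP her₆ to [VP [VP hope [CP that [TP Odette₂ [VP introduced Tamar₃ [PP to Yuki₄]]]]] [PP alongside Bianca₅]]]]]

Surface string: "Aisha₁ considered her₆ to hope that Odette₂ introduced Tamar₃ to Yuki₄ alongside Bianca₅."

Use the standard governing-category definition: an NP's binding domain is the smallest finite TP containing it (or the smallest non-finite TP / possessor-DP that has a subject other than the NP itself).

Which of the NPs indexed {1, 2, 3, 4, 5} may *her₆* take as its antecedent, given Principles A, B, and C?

none

*her* is a pronoun, so Principle B applies: it must be free in its binding domain.
Binding domain of *her₆*: the matrix TP, whose subject is Aisha₁.
*Aisha₁* c-commands the pronoun within its binding domain → coindexation would violate Principle B.
*Odette₂*: the pronoun c-commands this R-expression → coindexation would violate Principle C on *Odette₂*.
*Tamar₃*: the pronoun c-commands this R-expression → coindexation would violate Principle C on *Tamar₃*.
*Yuki₄*: the pronoun c-commands this R-expression → coindexation would violate Principle C on *Yuki₄*.
*Bianca₅*: the pronoun c-commands this R-expression → coindexation would violate Principle C on *Bianca₅*.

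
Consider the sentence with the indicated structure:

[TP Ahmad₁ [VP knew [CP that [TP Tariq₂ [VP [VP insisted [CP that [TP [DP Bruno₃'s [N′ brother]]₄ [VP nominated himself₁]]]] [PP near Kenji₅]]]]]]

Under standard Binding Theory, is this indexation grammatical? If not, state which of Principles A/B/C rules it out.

Principle A

The two coindexed NPs are *Ahmad₁* and *himself₁*.
*himself₁* is an anaphor. Principle A requires it to be bound within its binding domain — the embedded TP, whose subject is [Bruno₃'s brother]₄.
Within that domain it is c-commanded by *[Bruno₃'s brother]₄*, which does not share its index.
*Ahmad₁* does c-command the anaphor, but from outside its binding domain.
The anaphor is unbound in its domain → Principle A violation.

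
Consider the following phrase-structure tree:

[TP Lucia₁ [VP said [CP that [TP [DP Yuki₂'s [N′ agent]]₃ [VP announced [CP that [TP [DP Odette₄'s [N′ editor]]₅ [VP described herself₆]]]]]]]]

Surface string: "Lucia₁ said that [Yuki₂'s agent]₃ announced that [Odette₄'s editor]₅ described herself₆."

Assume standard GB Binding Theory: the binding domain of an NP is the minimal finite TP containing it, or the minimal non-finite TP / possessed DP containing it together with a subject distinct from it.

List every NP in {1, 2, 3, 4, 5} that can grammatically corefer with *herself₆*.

{5}

*herself* is an anaphor, so Principle A applies: it must be bound in its binding domain.
Binding domain of *herself₆*: the embedded TP, whose subject is [Odette₄'s editor]₅.
*Lucia₁* c-commands the anaphor but is outside its binding domain → cannot satisfy Principle A.
*Yuki₂* does not c-command the anaphor → cannot bind it.
*[Yuki₂'s agent]₃* c-commands the anaphor but is outside its binding domain → cannot satisfy Principle A.
*Odette₄* does not c-command the anaphor → cannot bind it.
*[Odette₄'s editor]₅* c-commands the anaphor within its binding domain → licit binder.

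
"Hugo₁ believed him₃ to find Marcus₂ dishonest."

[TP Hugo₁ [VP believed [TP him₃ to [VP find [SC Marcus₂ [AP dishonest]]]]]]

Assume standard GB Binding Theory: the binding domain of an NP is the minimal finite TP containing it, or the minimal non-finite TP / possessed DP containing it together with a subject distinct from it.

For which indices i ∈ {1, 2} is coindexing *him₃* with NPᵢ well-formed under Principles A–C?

*him* is a pronoun, so Principle B applies: it must be free in its binding domain.
Binding domain of *him₃*: the matrix TP, whose subject is Hugo₁.
*Hugo₁* c-commands the pronoun within its binding domain → coindexation would violate Principle B.
*Marcus₂*: the pronoun c-commands this R-expression → coindexation would violate Principle C on *Marcus₂*.

none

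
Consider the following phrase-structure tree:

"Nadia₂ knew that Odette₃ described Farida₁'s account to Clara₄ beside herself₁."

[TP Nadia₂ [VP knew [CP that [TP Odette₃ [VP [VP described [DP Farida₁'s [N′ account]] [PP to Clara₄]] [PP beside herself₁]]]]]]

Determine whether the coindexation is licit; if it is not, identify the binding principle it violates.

The two coindexed NPs are *Farida₁* and *herself₁*.
*herself₁* is an anaphor. Principle A requires it to be bound within its binding domain — the embedded TP, whose subject is Odette₃.
Within that domain it is c-commanded by *Odette₃*, which does not share its index.
*Farida₁* does not c-command the anaphor at all.
The anaphor is unbound in its domain → Principle A violation.

Principle A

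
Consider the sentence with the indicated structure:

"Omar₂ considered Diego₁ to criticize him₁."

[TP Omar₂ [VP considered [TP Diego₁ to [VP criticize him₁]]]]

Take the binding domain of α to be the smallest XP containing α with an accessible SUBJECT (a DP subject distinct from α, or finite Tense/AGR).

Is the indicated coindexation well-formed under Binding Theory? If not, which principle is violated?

Principle B

The two coindexed NPs are *Diego₁* and *him₁*.
*him₁* is a pronoun. Its binding domain is the embedded TP, whose subject is Diego₁.
*Diego₁* c-commands it within that domain and carries the same index.
The pronoun is locally bound → Principle B violation.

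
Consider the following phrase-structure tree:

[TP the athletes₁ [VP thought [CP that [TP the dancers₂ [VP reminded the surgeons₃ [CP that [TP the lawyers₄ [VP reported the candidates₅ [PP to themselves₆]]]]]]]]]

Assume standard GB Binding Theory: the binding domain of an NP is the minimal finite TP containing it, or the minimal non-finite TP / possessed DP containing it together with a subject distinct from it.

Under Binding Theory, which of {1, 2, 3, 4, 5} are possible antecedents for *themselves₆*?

{4, 5}

*themselves* is an anaphor, so Principle A applies: it must be bound in its binding domain.
Binding domain of *themselves₆*: the embedded TP, whose subject is the lawyers₄.
*the athletes₁* c-commands the anaphor but is outside its binding domain → cannot satisfy Principle A.
*the dancers₂* c-commands the anaphor but is outside its binding domain → cannot satisfy Principle A.
*the surgeons₃* c-commands the anaphor but is outside its binding domain → cannot satisfy Principle A.
*the lawyers₄* c-commands the anaphor within its binding domain → licit binder.
*the candidates₅* c-commands the anaphor within its binding domain → licit binder.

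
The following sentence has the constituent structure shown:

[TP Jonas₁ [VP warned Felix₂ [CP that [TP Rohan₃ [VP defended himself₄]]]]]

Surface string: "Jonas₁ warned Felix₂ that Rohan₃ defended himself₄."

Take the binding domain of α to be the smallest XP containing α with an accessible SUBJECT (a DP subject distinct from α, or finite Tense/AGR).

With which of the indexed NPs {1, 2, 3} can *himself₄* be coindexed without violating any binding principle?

{3}

*himself* is an anaphor, so Principle A applies: it must be bound in its binding domain.
Binding domain of *himself₄*: the embedded TP, whose subject is Rohan₃.
*Jonas₁* c-commands the anaphor but is outside its binding domain → cannot satisfy Principle A.
*Felix₂* c-commands the anaphor but is outside its binding domain → cannot satisfy Principle A.
*Rohan₃* c-commands the anaphor within its binding domain → licit binder.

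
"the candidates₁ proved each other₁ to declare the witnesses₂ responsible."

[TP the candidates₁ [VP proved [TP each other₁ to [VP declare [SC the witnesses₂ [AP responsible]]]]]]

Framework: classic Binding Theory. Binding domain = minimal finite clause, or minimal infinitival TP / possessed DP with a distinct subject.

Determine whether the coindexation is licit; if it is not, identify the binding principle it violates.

The two coindexed NPs are *the candidates₁* and *each other₁*.
*each other₁* is an anaphor; its binding domain is the matrix TP, whose subject is the candidates₁. *the candidates₁* c-commands it within that domain and shares its index, so Principle A is satisfied.
*the candidates₁* is an R-expression; *each other₁* does not c-command it, and no other NP shares its index, so Principle C is satisfied.
All principles are respected.

grammatical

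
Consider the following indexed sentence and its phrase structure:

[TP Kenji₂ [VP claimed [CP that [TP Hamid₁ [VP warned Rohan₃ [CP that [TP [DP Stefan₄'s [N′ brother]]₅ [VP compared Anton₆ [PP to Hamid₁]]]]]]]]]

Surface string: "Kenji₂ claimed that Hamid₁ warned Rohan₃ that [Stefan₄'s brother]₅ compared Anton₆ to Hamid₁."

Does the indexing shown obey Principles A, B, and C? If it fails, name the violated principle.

The two coindexed NPs are *Hamid₁* (the lower occurrence) and *Hamid₁* (the higher occurrence).
*Hamid₁* (the lower occurrence) is an R-expression. Principle C requires it to be free everywhere.
*Hamid₁* (the higher occurrence) c-commands it and carries the same index.
The R-expression is bound → Principle C violation.

Principle C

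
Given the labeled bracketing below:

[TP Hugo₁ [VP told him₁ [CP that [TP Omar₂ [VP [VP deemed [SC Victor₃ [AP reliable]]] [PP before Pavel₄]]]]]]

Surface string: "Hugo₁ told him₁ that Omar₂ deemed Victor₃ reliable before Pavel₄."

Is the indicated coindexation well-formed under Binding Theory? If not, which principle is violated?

The two coindexed NPs are *Hugo₁* and *him₁*.
*him₁* is a pronoun. Its binding domain is the matrix TP, whose subject is Hugo₁.
*Hugo₁* c-commands it within that domain and carries the same index.
The pronoun is locally bound → Principle B violation.

Principle B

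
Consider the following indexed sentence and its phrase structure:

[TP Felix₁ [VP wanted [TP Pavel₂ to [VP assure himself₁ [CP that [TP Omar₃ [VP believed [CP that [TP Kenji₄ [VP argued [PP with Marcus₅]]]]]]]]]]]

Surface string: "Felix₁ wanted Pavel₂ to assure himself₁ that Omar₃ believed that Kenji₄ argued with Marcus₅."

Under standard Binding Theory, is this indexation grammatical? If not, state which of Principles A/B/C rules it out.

The two coindexed NPs are *Felix₁* and *himself₁*.
*himself₁* is an anaphor. Principle A requires it to be bound within its binding domain — the embedded TP, whose subject is Pavel₂.
Within that domain it is c-commanded by *Pavel₂*, which does not share its index.
*Felix₁* does c-command the anaphor, but from outside its binding domain.
The anaphor is unbound in its domain → Principle A violation.

Principle A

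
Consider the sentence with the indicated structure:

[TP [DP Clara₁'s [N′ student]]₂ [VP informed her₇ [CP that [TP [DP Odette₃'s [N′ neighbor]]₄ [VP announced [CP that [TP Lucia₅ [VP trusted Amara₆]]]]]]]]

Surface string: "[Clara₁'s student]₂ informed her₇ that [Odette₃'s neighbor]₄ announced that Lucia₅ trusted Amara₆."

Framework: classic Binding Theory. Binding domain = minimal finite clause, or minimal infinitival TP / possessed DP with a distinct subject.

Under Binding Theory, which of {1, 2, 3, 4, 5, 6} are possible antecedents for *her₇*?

{1}

*her* is a pronoun, so Principle B applies: it must be free in its binding domain.
Binding domain of *her₇*: the matrix TP, whose subject is [Clara₁'s student]₂.
*Clara₁* and the pronoun do not c-command one another → neither Principle B nor Principle C is at stake; coindexation permitted.
*[Clara₁'s student]₂* c-commands the pronoun within its binding domain → coindexation would violate Principle B.
*Odette₃*: the pronoun c-commands this R-expression → coindexation would violate Principle C on *Odette₃*.
*[Odette₃'s neighbor]₄*: the pronoun c-commands this R-expression → coindexation would violate Principle C on *[Odette₃'s neighbor]₄*.
*Lucia₅*: the pronoun c-commands this R-expression → coindexation would violate Principle C on *Lucia₅*.
*Amara₆*: the pronoun c-commands this R-expression → coindexation would violate Principle C on *Amara₆*.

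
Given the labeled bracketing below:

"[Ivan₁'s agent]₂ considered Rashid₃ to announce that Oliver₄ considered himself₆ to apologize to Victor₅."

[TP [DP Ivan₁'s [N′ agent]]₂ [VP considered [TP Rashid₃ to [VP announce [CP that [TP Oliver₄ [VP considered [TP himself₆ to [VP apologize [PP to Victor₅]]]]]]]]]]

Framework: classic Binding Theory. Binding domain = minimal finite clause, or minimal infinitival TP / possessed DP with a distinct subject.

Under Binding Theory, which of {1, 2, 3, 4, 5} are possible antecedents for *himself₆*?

*himself* is an anaphor, so Principle A applies: it must be bound in its binding domain.
Binding domain of *himself₆*: the embedded TP, whose subject is Oliver₄.
*Ivan₁* does not c-command the anaphor → cannot bind it.
*[Ivan₁'s agent]₂* c-commands the anaphor but is outside its binding domain → cannot satisfy Principle A.
*Rashid₃* c-commands the anaphor but is outside its binding domain → cannot satisfy Principle A.
*Oliver₄* c-commands the anaphor within its binding domain → licit binder.
*Victor₅* does not c-command the anaphor → cannot bind it.

{4}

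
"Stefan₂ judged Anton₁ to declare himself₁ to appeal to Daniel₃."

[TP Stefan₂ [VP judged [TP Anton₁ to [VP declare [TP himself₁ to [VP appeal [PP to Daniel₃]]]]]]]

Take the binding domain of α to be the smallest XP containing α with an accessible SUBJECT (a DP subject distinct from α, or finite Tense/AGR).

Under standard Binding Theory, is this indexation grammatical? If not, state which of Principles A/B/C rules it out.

grammatical

The two coindexed NPs are *Anton₁* and *himself₁*.
*himself₁* is an anaphor; its binding domain is the embedded TP, whose subject is Anton₁. *Anton₁* c-commands it within that domain and shares its index, so Principle A is satisfied.
*Anton₁* is an R-expression; *himself₁* does not c-command it, and no other NP shares its index, so Principle C is satisfied.
All principles are respected.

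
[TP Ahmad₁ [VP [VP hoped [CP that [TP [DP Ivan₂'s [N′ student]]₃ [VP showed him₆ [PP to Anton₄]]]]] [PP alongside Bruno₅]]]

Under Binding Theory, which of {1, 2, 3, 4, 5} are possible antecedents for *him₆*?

*him* is a pronoun, so Principle B applies: it must be free in its binding domain.
Binding domain of *him₆*: the embedded TP, whose subject is [Ivan₂'s student]₃.
*Ahmad₁* c-commands the pronoun but from outside its binding domain, and is not c-commanded by it → coindexation permitted.
*Ivan₂* and the pronoun do not c-command one another → neither Principle B nor Principle C is at stake; coindexation permitted.
*[Ivan₂'s student]₃* c-commands the pronoun within its binding domain → coindexation would violate Principle B.
*Anton₄*: the pronoun c-commands this R-expression → coindexation would violate Principle C on *Anton₄*.
*Bruno₅* and the pronoun do not c-command one another → neither Principle B nor Principle C is at stake; coindexation permitted.

{1, 2, 5}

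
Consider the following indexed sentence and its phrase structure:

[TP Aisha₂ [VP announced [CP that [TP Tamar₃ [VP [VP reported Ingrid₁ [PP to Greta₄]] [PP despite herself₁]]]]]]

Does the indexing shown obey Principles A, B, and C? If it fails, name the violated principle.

Principle A

The two coindexed NPs are *Ingrid₁* and *herself₁*.
*herself₁* is an anaphor. Principle A requires it to be bound within its binding domain — the embedded TP, whose subject is Tamar₃.
Within that domain it is c-commanded by *Tamar₃*, which does not share its index.
*Ingrid₁* does not c-command the anaphor at all.
The anaphor is unbound in its domain → Principle A violation.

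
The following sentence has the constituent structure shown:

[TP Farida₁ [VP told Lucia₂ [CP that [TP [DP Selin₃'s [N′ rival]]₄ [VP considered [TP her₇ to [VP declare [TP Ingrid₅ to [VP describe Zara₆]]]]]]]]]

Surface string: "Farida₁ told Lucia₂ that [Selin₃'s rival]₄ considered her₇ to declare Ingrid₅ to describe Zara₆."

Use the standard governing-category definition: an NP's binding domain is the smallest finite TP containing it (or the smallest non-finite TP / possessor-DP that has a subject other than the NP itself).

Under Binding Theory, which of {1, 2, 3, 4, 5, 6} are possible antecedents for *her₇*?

{1, 2, 3}

*her* is a pronoun, so Principle B applies: it must be free in its binding domain.
Binding domain of *her₇*: the embedded TP, whose subject is [Selin₃'s rival]₄.
*Farida₁* c-commands the pronoun but from outside its binding domain, and is not c-commanded by it → coindexation permitted.
*Lucia₂* c-commands the pronoun but from outside its binding domain, and is not c-commanded by it → coindexation permitted.
*Selin₃* and the pronoun do not c-command one another → neither Principle B nor Principle C is at stake; coindexation permitted.
*[Selin₃'s rival]₄* c-commands the pronoun within its binding domain → coindexation would violate Principle B.
*Ingrid₅*: the pronoun c-commands this R-expression → coindexation would violate Principle C on *Ingrid₅*.
*Zara₆*: the pronoun c-commands this R-expression → coindexation would violate Principle C on *Zara₆*.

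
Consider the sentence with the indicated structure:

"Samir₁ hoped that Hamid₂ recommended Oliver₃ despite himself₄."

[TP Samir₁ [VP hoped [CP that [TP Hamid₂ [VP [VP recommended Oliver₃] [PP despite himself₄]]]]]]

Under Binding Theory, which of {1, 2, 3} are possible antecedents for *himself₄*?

*himself* is an anaphor, so Principle A applies: it must be bound in its binding domain.
Binding domain of *himself₄*: the embedded TP, whose subject is Hamid₂.
*Samir₁* c-commands the anaphor but is outside its binding domain → cannot satisfy Principle A.
*Hamid₂* c-commands the anaphor within its binding domain → licit binder.
*Oliver₃* does not c-command the anaphor → cannot bind it.

{2}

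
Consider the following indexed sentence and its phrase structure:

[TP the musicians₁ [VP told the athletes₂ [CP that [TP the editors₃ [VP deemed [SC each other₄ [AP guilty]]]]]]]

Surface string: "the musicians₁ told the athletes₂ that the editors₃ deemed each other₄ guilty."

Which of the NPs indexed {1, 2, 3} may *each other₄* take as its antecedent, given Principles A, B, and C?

*each other* is an anaphor, so Principle A applies: it must be bound in its binding domain.
Binding domain of *each other₄*: the embedded TP, whose subject is the editors₃.
*the musicians₁* c-commands the anaphor but is outside its binding domain → cannot satisfy Principle A.
*the athletes₂* c-commands the anaphor but is outside its binding domain → cannot satisfy Principle A.
*the editors₃* c-commands the anaphor within its binding domain → licit binder.

{3}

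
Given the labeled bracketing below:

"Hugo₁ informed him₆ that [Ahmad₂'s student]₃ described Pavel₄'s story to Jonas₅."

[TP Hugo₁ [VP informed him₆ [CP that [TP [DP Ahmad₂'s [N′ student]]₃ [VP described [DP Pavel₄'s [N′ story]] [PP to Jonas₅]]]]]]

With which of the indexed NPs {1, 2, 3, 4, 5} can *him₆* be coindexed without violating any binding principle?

*him* is a pronoun, so Principle B applies: it must be free in its binding domain.
Binding domain of *him₆*: the matrix TP, whose subject is Hugo₁.
*Hugo₁* c-commands the pronoun within its binding domain → coindexation would violate Principle B.
*Ahmad₂*: the pronoun c-commands this R-expression → coindexation would violate Principle C on *Ahmad₂*.
*[Ahmad₂'s student]₃*: the pronoun c-commands this R-expression → coindexation would violate Principle C on *[Ahmad₂'s student]₃*.
*Pavel₄*: the pronoun c-commands this R-expression → coindexation would violate Principle C on *Pavel₄*.
*Jonas₅*: the pronoun c-commands this R-expression → coindexation would violate Principle C on *Jonas₅*.

none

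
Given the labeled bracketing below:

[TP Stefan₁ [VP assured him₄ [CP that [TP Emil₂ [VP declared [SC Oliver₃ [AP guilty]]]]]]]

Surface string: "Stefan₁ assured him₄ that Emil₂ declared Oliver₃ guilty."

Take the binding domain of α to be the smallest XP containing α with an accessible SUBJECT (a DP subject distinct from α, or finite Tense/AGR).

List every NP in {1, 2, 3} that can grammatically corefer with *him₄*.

*him* is a pronoun, so Principle B applies: it must be free in its binding domain.
Binding domain of *him₄*: the matrix TP, whose subject is Stefan₁.
*Stefan₁* c-commands the pronoun within its binding domain → coindexation would violate Principle B.
*Emil₂*: the pronoun c-commands this R-expression → coindexation would violate Principle C on *Emil₂*.
*Oliver₃*: the pronoun c-commands this R-expression → coindexation would violate Principle C on *Oliver₃*.

none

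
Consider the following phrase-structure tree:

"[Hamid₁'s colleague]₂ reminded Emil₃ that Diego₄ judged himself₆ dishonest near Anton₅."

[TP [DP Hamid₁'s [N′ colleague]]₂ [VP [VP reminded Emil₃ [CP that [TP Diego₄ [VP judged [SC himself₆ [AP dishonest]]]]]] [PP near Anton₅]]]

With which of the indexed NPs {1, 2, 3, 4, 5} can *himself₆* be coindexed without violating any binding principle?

*himself* is an anaphor, so Principle A applies: it must be bound in its binding domain.
Binding domain of *himself₆*: the embedded TP, whose subject is Diego₄.
*Hamid₁* does not c-command the anaphor → cannot bind it.
*[Hamid₁'s colleague]₂* c-commands the anaphor but is outside its binding domain → cannot satisfy Principle A.
*Emil₃* c-commands the anaphor but is outside its binding domain → cannot satisfy Principle A.
*Diego₄* c-commands the anaphor within its binding domain → licit binder.
*Anton₅* does not c-command the anaphor → cannot bind it.

{4}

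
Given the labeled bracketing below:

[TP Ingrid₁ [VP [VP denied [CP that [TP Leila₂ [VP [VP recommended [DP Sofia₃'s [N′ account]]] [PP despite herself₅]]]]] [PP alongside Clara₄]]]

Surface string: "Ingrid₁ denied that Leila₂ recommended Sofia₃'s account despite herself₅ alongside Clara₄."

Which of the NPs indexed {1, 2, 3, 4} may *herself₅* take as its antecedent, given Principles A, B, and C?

{2}

*herself* is an anaphor, so Principle A applies: it must be bound in its binding domain.
Binding domain of *herself₅*: the embedded TP, whose subject is Leila₂.
*Ingrid₁* c-commands the anaphor but is outside its binding domain → cannot satisfy Principle A.
*Leila₂* c-commands the anaphor within its binding domain → licit binder.
*Sofia₃* does not c-command the anaphor → cannot bind it.
*Clara₄* does not c-command the anaphor → cannot bind it.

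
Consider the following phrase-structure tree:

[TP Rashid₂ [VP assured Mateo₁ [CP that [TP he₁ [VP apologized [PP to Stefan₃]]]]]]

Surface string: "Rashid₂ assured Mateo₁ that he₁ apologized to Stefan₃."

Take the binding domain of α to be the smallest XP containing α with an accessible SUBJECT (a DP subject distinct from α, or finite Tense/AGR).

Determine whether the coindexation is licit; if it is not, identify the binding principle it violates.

The two coindexed NPs are *Mateo₁* and *he₁*.
*he₁* is a pronoun; nothing c-commands it within its binding domain (the embedded TP.), so Principle B holds trivially.
*Mateo₁* is an R-expression; *he₁* does not c-command it, and no other NP shares its index, so Principle C is satisfied.
All principles are respected.

grammatical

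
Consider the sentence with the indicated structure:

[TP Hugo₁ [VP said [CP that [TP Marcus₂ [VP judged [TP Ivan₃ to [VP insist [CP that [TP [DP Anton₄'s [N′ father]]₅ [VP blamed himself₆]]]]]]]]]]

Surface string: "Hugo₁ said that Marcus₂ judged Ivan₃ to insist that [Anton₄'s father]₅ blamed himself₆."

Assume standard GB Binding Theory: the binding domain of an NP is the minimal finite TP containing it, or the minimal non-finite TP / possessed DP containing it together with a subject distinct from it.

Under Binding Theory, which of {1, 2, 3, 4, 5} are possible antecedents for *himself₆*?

{5}

*himself* is an anaphor, so Principle A applies: it must be bound in its binding domain.
Binding domain of *himself₆*: the embedded TP, whose subject is [Anton₄'s father]₅.
*Hugo₁* c-commands the anaphor but is outside its binding domain → cannot satisfy Principle A.
*Marcus₂* c-commands the anaphor but is outside its binding domain → cannot satisfy Principle A.
*Ivan₃* c-commands the anaphor but is outside its binding domain → cannot satisfy Principle A.
*Anton₄* does not c-command the anaphor → cannot bind it.
*[Anton₄'s father]₅* c-commands the anaphor within its binding domain → licit binder.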